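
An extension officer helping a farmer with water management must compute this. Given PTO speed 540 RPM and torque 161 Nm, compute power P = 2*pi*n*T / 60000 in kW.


P = 2*pi*n*T / 60000
  = 2*pi * 540 * 161 / 60000
  = 546260.13 / 60000
  = 9.10 kW


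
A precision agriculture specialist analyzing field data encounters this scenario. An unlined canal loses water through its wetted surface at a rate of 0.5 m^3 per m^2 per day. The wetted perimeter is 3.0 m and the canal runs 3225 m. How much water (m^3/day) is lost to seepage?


S = C * P * L
  = 0.5 * 3.0 * 3225
  = 4837.50 m^3/day


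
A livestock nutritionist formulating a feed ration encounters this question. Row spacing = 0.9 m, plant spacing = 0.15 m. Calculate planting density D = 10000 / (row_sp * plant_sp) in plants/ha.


D = 10000 / (row_sp * plant_sp)
  = 10000 / (0.9 * 0.15)
  = 10000 / 0.1350
  = 74074.07 plants/ha


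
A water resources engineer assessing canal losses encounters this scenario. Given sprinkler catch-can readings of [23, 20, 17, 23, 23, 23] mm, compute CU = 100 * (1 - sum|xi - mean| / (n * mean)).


xbar = 129 / 6 = 21.500
sum|xi - xbar| = 12
CU = 100 * (1 - 12 / (6 * 21.500))
   = 100 * (1 - 0.0930)
   = 90.70%


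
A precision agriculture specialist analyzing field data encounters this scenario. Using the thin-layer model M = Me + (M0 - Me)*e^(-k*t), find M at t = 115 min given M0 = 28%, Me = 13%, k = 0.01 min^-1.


M = Me + (M0 - Me) * e^(-k*t)
  = 13 + (28 - 13) * e^(-0.01*115)
  = 13 + 15 * e^(-1.150)
  = 13 + 15 * 0.31664
  = 13 + 4.7496
  = 17.75%


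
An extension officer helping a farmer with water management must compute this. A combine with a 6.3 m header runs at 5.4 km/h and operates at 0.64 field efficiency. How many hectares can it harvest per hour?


C = w * v * eta_f / 10
  = 6.3 * 5.4 * 0.64 / 10
  = 21.77 / 10
  = 2.18 ha/h


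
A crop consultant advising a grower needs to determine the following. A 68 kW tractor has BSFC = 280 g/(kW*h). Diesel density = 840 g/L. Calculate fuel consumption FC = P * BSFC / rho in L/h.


FC = P * BSFC / rho_fuel
   = 68 * 280 / 840
   = 19040 / 840
   = 22.67 L/h


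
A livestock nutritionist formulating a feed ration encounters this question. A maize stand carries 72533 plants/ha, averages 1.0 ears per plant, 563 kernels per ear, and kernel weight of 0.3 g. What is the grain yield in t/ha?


Y = density * ears * kernels * kw
  = 72533 * 1.0 * 563 * 0.3 g/ha
  = 12250823.70 g/ha
  = 12250.82 kg/ha = 12.25 t/ha


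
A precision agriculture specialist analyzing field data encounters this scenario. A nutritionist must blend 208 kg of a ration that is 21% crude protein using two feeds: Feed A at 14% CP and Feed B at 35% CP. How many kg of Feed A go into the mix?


parts_A = CP_b - target = 35 - 21 = 14
parts_B = target - CP_a = 21 - 14 = 7
total_parts = 14 + 7 = 21
Feed A = 208 * 14 / 21 = 138.67 kg
Feed B = 208 * 7 / 21 = 69.33 kg

138.67 kg


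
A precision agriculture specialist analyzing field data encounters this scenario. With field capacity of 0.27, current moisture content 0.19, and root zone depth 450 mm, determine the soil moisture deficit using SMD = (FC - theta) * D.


SMD = (FC - theta) * D
    = (0.27 - 0.19) * 450
    = 0.080 * 450
    = 36 mm


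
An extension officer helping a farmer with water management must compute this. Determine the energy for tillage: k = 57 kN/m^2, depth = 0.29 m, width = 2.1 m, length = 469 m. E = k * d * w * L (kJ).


E = k * d * w * L
  = 57 * 0.29 * 2.1 * 469
  = 16280.40 kJ


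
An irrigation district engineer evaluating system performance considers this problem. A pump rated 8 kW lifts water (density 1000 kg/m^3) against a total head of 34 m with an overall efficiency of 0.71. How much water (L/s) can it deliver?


Q = (P * 1000 * eta) / (rho * g * H)
  = (8 * 1000 * 0.71) / (1000 * 9.81 * 34)
  = 5680 / 333540
  = 0.01703 m^3/s = 17.03 L/s


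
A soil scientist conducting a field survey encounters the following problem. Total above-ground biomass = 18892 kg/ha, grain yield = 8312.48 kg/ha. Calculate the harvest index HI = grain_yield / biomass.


HI = grain_yield / biomass
   = 8312.48 / 18892
   = 0.44


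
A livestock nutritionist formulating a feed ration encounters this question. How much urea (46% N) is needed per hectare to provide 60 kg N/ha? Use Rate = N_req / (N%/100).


Rate = N_required / (N_content / 100)
     = 60 / (46 / 100)
     = 60 / 0.46
     = 130.43 kg/ha


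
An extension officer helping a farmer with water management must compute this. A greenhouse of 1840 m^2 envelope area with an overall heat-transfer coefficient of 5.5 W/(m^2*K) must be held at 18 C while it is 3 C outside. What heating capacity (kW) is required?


dT = 18 - (3) = 15 K
Q = U * A * dT
  = 5.5 * 1840 * 15
  = 151800 W = 151.80 kW


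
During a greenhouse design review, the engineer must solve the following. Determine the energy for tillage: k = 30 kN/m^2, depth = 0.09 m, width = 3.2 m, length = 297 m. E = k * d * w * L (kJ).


E = k * d * w * L
  = 30 * 0.09 * 3.2 * 297
  = 2566.08 kJ


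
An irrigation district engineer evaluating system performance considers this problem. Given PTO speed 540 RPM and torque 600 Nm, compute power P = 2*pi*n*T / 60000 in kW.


P = 2*pi*n*T / 60000
  = 2*pi * 540 * 600 / 60000
  = 2035752.04 / 60000
  = 33.93 kW


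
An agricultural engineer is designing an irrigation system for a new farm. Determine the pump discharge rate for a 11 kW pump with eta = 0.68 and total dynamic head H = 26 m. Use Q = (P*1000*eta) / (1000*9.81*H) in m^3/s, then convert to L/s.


Q = (P * 1000 * eta) / (rho * g * H)
  = (11 * 1000 * 0.68) / (1000 * 9.81 * 26)
  = 7480 / 255060
  = 0.02933 m^3/s = 29.33 L/s


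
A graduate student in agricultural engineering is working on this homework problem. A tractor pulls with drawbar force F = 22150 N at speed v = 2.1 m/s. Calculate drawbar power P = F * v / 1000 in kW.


P = F * v / 1000
  = 22150 * 2.1 / 1000
  = 46515 / 1000
  = 46.52 kW


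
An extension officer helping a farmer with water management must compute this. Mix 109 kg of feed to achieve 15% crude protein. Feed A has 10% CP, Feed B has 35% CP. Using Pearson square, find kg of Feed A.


parts_A = CP_b - target = 35 - 15 = 20
parts_B = target - CP_a = 15 - 10 = 5
total_parts = 20 + 5 = 25
Feed A = 109 * 20 / 25 = 87.20 kg
Feed B = 109 * 5 / 25 = 21.80 kg

87.20 kg


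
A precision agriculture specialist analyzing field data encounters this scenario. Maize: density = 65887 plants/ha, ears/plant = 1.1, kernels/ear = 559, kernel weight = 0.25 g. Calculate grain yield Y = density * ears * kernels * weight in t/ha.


Y = density * ears * kernels * kw
  = 65887 * 1.1 * 559 * 0.25 g/ha
  = 10128479.08 g/ha
  = 10128.48 kg/ha = 10.13 t/ha


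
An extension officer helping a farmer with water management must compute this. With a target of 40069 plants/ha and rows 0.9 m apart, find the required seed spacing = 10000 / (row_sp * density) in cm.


spacing = 10000 / (row_sp * density)
        = 10000 / (0.9 * 40069)
        = 10000 / 36062.10
        = 0.27730 m = 27.73 cm


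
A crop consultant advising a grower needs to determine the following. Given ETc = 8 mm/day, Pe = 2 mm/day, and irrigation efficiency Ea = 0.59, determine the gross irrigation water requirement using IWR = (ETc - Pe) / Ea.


IWR = (ETc - Pe) / Ea
    = (8 - 2) / 0.59
    = 6 / 0.59
    = 10.17 mm/day


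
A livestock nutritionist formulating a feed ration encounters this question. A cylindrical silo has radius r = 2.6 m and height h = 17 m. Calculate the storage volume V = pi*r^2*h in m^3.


V = pi * r^2 * h
  = pi * 2.6^2 * 17
  = pi * 6.76 * 17
  = 361.03 m^3


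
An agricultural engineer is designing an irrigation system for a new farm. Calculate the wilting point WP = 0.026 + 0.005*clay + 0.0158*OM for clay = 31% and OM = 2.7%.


WP = 0.026 + 0.005*31 + 0.0158*2.7
   = 0.026 + 0.1550 + 0.0427
   = 0.2237


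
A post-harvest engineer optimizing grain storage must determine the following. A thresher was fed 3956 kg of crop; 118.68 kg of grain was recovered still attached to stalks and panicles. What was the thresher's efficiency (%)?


eta = (total - unthreshed) / total * 100
    = (3956 - 118.68) / 3956 * 100
    = 3837.32 / 3956 * 100
    = 97%


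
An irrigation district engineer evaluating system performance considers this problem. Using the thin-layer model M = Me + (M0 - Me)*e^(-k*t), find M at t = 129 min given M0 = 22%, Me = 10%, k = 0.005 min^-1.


M = Me + (M0 - Me) * e^(-k*t)
  = 10 + (22 - 10) * e^(-0.005*129)
  = 10 + 12 * e^(-0.645)
  = 10 + 12 * 0.52466
  = 10 + 6.2960
  = 16.30%


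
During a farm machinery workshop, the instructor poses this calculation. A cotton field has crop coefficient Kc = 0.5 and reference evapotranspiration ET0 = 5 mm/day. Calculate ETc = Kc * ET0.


ETc = Kc * ET0
    = 0.5 * 5
    = 2.50 mm/day


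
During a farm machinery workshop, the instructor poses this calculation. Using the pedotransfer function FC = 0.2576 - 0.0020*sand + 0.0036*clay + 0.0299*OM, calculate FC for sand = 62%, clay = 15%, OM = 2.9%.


FC = 0.2576 - 0.0020*62 + 0.0036*15 + 0.0299*2.9
   = 0.2576 - 0.1240 + 0.0540 + 0.0867
   = 0.2743


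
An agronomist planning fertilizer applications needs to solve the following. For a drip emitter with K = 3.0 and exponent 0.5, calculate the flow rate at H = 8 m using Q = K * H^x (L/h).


Q = K * H^x
  = 3.0 * 8^0.5
  = 3.0 * 2.8284
  = 8.49 L/h


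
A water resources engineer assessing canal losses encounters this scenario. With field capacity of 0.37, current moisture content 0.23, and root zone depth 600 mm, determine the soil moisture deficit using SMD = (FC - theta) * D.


SMD = (FC - theta) * D
    = (0.37 - 0.23) * 600
    = 0.140 * 600
    = 84 mm


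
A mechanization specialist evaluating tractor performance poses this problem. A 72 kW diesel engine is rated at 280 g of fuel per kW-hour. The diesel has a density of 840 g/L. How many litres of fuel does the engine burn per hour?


FC = P * BSFC / rho_fuel
   = 72 * 280 / 840
   = 20160 / 840
   = 24 L/h


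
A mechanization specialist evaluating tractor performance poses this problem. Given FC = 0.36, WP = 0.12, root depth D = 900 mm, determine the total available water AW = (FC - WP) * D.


AW = (FC - WP) * D
   = (0.36 - 0.12) * 900
   = 0.24 * 900
   = 216 mm


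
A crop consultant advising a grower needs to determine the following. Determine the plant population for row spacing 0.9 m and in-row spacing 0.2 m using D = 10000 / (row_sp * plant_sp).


D = 10000 / (row_sp * plant_sp)
  = 10000 / (0.9 * 0.2)
  = 10000 / 0.1800
  = 55555.56 plants/ha


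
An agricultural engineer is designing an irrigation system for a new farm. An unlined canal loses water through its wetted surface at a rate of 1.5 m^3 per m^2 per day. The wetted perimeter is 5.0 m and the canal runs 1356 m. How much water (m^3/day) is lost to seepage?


S = C * P * L
  = 1.5 * 5.0 * 1356
  = 10170 m^3/day


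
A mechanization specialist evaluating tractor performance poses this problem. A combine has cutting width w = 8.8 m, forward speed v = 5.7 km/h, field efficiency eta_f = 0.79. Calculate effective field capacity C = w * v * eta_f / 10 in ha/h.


C = w * v * eta_f / 10
  = 8.8 * 5.7 * 0.79 / 10
  = 39.63 / 10
  = 3.96 ha/h


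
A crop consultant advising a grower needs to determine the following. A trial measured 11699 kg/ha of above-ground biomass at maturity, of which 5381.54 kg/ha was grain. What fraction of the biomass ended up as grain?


HI = grain_yield / biomass
   = 5381.54 / 11699
   = 0.46


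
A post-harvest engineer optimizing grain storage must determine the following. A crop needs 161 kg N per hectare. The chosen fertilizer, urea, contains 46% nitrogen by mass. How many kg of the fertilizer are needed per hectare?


Rate = N_required / (N_content / 100)
     = 161 / (46 / 100)
     = 161 / 0.46
     = 350 kg/ha


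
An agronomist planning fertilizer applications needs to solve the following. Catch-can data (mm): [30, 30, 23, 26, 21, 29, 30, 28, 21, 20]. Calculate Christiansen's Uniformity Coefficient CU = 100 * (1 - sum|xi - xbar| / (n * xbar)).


xbar = 258 / 10 = 25.800
sum|xi - xbar| = 36.400
CU = 100 * (1 - 36.400 / (10 * 25.800))
   = 100 * (1 - 0.1411)
   = 85.89%


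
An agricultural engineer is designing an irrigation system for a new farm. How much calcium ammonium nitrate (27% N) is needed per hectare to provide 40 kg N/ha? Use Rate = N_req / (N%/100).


Rate = N_required / (N_content / 100)
     = 40 / (27 / 100)
     = 40 / 0.27
     = 148.15 kg/ha


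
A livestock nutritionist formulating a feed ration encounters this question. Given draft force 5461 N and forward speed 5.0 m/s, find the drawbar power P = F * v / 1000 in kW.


P = F * v / 1000
  = 5461 * 5.0 / 1000
  = 27305 / 1000
  = 27.31 kW


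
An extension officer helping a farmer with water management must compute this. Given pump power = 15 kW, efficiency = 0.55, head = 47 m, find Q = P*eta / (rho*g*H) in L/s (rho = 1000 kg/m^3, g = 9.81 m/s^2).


Q = (P * 1000 * eta) / (rho * g * H)
  = (15 * 1000 * 0.55) / (1000 * 9.81 * 47)
  = 8250 / 461070
  = 0.01789 m^3/s = 17.89 L/s


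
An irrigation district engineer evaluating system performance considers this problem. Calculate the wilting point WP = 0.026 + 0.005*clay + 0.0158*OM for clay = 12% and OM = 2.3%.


WP = 0.026 + 0.005*12 + 0.0158*2.3
   = 0.026 + 0.0600 + 0.0363
   = 0.1223


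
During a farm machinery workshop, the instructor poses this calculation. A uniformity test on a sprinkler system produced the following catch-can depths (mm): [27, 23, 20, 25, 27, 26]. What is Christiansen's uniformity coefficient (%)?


xbar = 148 / 6 = 24.667
sum|xi - xbar| = 12.667
CU = 100 * (1 - 12.667 / (6 * 24.667))
   = 100 * (1 - 0.0856)
   = 91.44%


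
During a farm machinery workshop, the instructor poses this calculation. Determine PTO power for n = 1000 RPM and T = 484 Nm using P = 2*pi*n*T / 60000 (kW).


P = 2*pi*n*T / 60000
  = 2*pi * 1000 * 484 / 60000
  = 3041061.69 / 60000
  = 50.68 kW


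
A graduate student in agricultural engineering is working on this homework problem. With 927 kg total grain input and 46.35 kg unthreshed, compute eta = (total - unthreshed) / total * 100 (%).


eta = (total - unthreshed) / total * 100
    = (927 - 46.35) / 927 * 100
    = 880.65 / 927 * 100
    = 95%


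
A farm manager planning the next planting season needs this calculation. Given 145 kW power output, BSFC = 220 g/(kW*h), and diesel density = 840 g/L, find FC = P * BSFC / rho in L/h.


FC = P * BSFC / rho_fuel
   = 145 * 220 / 840
   = 31900 / 840
   = 37.98 L/h


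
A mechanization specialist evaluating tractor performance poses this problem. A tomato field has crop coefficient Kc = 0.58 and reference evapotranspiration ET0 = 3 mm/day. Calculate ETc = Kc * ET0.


ETc = Kc * ET0
    = 0.58 * 3
    = 1.74 mm/day


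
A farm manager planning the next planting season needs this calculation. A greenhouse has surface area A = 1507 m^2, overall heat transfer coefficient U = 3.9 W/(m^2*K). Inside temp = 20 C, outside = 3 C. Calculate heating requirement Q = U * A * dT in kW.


dT = 20 - (3) = 17 K
Q = U * A * dT
  = 3.9 * 1507 * 17
  = 99914.10 W = 99.91 kW


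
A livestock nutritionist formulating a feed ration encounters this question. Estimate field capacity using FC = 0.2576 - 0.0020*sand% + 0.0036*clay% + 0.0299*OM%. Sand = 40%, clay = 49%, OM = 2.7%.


FC = 0.2576 - 0.0020*40 + 0.0036*49 + 0.0299*2.7
   = 0.2576 - 0.0800 + 0.1764 + 0.0807
   = 0.4347


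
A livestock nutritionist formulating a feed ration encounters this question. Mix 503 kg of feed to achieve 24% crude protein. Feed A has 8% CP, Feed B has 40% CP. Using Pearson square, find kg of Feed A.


parts_A = CP_b - target = 40 - 24 = 16
parts_B = target - CP_a = 24 - 8 = 16
total_parts = 16 + 16 = 32
Feed A = 503 * 16 / 32 = 251.50 kg
Feed B = 503 * 16 / 32 = 251.50 kg


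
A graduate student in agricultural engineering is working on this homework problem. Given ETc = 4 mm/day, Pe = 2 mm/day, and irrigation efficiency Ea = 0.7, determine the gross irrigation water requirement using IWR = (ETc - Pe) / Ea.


IWR = (ETc - Pe) / Ea
    = (4 - 2) / 0.7
    = 2 / 0.7
    = 2.86 mm/day


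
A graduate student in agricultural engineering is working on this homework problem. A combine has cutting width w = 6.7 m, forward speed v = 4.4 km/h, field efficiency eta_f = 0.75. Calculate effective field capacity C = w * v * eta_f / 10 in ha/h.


C = w * v * eta_f / 10
  = 6.7 * 4.4 * 0.75 / 10
  = 22.11 / 10
  = 2.21 ha/h


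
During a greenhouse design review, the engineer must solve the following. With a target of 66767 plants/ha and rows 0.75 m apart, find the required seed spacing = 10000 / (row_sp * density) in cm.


spacing = 10000 / (row_sp * density)
        = 10000 / (0.75 * 66767)
        = 10000 / 50075.25
        = 0.19970 m = 19.97 cm


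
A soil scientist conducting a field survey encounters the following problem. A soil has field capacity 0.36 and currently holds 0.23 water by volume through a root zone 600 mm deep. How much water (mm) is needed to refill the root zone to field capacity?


SMD = (FC - theta) * D
    = (0.36 - 0.23) * 600
    = 0.130 * 600
    = 78 mm


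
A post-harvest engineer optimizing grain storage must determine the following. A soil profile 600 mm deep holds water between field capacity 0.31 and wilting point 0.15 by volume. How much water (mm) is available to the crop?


AW = (FC - WP) * D
   = (0.31 - 0.15) * 600
   = 0.16 * 600
   = 96 mm


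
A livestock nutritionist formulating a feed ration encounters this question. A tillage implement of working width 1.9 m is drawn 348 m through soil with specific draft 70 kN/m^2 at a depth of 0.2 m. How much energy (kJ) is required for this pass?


E = k * d * w * L
  = 70 * 0.2 * 1.9 * 348
  = 9256.80 kJ


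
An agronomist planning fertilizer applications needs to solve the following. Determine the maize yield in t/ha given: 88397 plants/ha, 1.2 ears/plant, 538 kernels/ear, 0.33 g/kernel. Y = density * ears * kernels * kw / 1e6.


Y = density * ears * kernels * kw
  = 88397 * 1.2 * 538 * 0.33 g/ha
  = 18832804.06 g/ha
  = 18832.80 kg/ha = 18.83 t/ha


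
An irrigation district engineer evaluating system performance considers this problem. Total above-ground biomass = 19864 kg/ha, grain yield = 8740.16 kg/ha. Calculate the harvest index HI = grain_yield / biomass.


HI = grain_yield / biomass
   = 8740.16 / 19864
   = 0.44


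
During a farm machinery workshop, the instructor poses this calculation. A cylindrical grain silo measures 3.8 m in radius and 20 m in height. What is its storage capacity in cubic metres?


V = pi * r^2 * h
  = pi * 3.8^2 * 20
  = pi * 14.44 * 20
  = 907.29 m^3


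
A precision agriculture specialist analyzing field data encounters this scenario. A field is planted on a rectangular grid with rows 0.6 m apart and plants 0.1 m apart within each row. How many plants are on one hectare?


D = 10000 / (row_sp * plant_sp)
  = 10000 / (0.6 * 0.1)
  = 10000 / 0.0600
  = 166666.67 plants/ha


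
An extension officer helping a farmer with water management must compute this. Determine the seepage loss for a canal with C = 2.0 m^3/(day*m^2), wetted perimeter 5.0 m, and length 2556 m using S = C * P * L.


S = C * P * L
  = 2.0 * 5.0 * 2556
  = 25560 m^3/day


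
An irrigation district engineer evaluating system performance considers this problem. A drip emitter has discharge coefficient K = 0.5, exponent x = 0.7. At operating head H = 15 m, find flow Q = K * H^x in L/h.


Q = K * H^x
  = 0.5 * 15^0.7
  = 0.5 * 6.6568
  = 3.33 L/h


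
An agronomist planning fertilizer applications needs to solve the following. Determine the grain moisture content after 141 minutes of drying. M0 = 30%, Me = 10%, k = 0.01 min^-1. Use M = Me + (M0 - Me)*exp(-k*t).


M = Me + (M0 - Me) * e^(-k*t)
  = 10 + (30 - 10) * e^(-0.01*141)
  = 10 + 20 * e^(-1.410)
  = 10 + 20 * 0.24414
  = 10 + 4.8829
  = 14.88%


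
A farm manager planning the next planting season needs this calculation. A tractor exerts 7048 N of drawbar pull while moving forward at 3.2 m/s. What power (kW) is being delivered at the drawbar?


P = F * v / 1000
  = 7048 * 3.2 / 1000
  = 22553.60 / 1000
  = 22.55 kW


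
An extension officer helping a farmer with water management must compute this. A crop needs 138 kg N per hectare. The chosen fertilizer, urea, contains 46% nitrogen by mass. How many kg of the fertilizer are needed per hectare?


Rate = N_required / (N_content / 100)
     = 138 / (46 / 100)
     = 138 / 0.46
     = 300 kg/ha


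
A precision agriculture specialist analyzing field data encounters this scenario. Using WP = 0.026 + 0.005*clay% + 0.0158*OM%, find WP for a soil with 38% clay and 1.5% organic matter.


WP = 0.026 + 0.005*38 + 0.0158*1.5
   = 0.026 + 0.1900 + 0.0237
   = 0.2397


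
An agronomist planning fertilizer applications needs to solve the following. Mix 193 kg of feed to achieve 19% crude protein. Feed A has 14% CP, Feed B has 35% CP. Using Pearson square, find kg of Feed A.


parts_A = CP_b - target = 35 - 19 = 16
parts_B = target - CP_a = 19 - 14 = 5
total_parts = 16 + 5 = 21
Feed A = 193 * 16 / 21 = 147.05 kg
Feed B = 193 * 5 / 21 = 45.95 kg

147.05 kg


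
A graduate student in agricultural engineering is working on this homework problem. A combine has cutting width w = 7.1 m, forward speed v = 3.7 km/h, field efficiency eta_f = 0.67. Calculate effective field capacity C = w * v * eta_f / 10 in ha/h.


C = w * v * eta_f / 10
  = 7.1 * 3.7 * 0.67 / 10
  = 17.60 / 10
  = 1.76 ha/h


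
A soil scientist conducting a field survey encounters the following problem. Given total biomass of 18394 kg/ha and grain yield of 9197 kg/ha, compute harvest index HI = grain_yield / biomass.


HI = grain_yield / biomass
   = 9197 / 18394
   = 0.50


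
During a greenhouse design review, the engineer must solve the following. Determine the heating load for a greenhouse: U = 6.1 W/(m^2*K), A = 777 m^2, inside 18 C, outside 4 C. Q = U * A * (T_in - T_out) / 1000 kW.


dT = 18 - (4) = 14 K
Q = U * A * dT
  = 6.1 * 777 * 14
  = 66355.80 W = 66.36 kW


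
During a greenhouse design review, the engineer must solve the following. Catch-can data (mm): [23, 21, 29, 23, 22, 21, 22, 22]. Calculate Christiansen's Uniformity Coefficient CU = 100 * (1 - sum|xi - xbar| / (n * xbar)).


xbar = 183 / 8 = 22.875
sum|xi - xbar| = 12.750
CU = 100 * (1 - 12.750 / (8 * 22.875))
   = 100 * (1 - 0.0697)
   = 93.03%


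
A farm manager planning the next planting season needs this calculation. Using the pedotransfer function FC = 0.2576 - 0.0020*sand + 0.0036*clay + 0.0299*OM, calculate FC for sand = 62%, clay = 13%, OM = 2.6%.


FC = 0.2576 - 0.0020*62 + 0.0036*13 + 0.0299*2.6
   = 0.2576 - 0.1240 + 0.0468 + 0.0777
   = 0.2581


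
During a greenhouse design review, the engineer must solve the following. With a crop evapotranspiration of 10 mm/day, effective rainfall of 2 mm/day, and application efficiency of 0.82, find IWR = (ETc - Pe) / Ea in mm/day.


IWR = (ETc - Pe) / Ea
    = (10 - 2) / 0.82
    = 8 / 0.82
    = 9.76 mm/day


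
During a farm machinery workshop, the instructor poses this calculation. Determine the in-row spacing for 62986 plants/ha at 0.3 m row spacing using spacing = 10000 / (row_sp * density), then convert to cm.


spacing = 10000 / (row_sp * density)
        = 10000 / (0.3 * 62986)
        = 10000 / 18895.80
        = 0.52922 m = 52.92 cm


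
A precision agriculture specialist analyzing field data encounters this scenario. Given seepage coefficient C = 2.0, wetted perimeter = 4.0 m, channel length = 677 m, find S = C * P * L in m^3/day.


S = C * P * L
  = 2.0 * 4.0 * 677
  = 5416 m^3/day


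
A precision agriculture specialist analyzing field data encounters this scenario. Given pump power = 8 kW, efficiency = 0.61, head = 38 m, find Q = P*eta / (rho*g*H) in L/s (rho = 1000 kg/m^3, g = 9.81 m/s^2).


Q = (P * 1000 * eta) / (rho * g * H)
  = (8 * 1000 * 0.61) / (1000 * 9.81 * 38)
  = 4880 / 372780
  = 0.01309 m^3/s = 13.09 L/s


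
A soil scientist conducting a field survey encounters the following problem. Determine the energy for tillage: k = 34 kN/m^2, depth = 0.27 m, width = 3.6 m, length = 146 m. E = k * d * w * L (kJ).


E = k * d * w * L
  = 34 * 0.27 * 3.6 * 146
  = 4825.01 kJ


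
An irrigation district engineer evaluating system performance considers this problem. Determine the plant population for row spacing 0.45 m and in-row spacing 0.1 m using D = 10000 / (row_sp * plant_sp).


D = 10000 / (row_sp * plant_sp)
  = 10000 / (0.45 * 0.1)
  = 10000 / 0.0450
  = 222222.22 plants/ha


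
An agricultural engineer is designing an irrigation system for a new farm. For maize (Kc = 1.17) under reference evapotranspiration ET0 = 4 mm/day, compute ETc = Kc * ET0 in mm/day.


ETc = Kc * ET0
    = 1.17 * 4
    = 4.68 mm/day


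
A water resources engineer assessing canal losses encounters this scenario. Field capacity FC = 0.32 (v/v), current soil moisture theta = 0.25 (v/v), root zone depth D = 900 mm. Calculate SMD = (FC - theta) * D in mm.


SMD = (FC - theta) * D
    = (0.32 - 0.25) * 900
    = 0.070 * 900
    = 63 mm


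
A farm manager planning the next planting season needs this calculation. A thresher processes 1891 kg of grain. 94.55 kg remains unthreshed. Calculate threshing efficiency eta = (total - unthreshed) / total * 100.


eta = (total - unthreshed) / total * 100
    = (1891 - 94.55) / 1891 * 100
    = 1796.45 / 1891 * 100
    = 95%


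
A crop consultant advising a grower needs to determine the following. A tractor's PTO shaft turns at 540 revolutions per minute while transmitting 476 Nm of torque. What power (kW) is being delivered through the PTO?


P = 2*pi*n*T / 60000
  = 2*pi * 540 * 476 / 60000
  = 1615029.95 / 60000
  = 26.92 kW


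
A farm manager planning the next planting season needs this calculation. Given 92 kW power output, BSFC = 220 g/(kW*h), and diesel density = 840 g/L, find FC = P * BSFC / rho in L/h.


FC = P * BSFC / rho_fuel
   = 92 * 220 / 840
   = 20240 / 840
   = 24.10 L/h


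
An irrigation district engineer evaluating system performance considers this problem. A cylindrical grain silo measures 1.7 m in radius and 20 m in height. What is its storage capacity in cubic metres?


V = pi * r^2 * h
  = pi * 1.7^2 * 20
  = pi * 2.89 * 20
  = 181.58 m^3


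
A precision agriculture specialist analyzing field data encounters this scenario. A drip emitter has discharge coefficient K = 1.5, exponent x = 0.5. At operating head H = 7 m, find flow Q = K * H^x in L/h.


Q = K * H^x
  = 1.5 * 7^0.5
  = 1.5 * 2.6458
  = 3.97 L/h


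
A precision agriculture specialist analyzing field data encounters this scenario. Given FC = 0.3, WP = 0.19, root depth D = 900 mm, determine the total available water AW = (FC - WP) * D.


AW = (FC - WP) * D
   = (0.3 - 0.19) * 900
   = 0.11 * 900
   = 99 mm


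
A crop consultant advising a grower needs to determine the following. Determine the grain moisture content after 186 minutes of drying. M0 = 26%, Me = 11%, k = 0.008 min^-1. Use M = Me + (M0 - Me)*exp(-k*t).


M = Me + (M0 - Me) * e^(-k*t)
  = 11 + (26 - 11) * e^(-0.008*186)
  = 11 + 15 * e^(-1.488)
  = 11 + 15 * 0.22582
  = 11 + 3.3874
  = 14.39%


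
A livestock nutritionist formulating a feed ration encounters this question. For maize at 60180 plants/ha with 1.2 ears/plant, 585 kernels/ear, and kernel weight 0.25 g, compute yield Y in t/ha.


Y = density * ears * kernels * kw
  = 60180 * 1.2 * 585 * 0.25 g/ha
  = 10561590 g/ha
  = 10561.59 kg/ha = 10.56 t/ha


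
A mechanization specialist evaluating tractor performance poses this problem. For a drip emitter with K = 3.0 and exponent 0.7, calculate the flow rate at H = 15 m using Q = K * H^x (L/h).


Q = K * H^x
  = 3.0 * 15^0.7
  = 3.0 * 6.6568
  = 19.97 L/h


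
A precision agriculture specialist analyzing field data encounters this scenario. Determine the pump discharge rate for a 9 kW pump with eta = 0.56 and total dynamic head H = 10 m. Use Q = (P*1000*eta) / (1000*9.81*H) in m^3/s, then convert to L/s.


Q = (P * 1000 * eta) / (rho * g * H)
  = (9 * 1000 * 0.56) / (1000 * 9.81 * 10)
  = 5040 / 98100
  = 0.05138 m^3/s = 51.38 L/s


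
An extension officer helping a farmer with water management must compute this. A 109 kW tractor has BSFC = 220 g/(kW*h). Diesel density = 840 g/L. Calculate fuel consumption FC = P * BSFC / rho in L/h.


FC = P * BSFC / rho_fuel
   = 109 * 220 / 840
   = 23980 / 840
   = 28.55 L/h


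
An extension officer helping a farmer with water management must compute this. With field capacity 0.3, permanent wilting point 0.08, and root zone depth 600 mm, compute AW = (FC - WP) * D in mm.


AW = (FC - WP) * D
   = (0.3 - 0.08) * 600
   = 0.22 * 600
   = 132 mm


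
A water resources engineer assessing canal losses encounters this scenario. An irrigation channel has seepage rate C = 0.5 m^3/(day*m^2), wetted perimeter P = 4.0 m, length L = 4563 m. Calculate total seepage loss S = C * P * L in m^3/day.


S = C * P * L
  = 0.5 * 4.0 * 4563
  = 9126 m^3/day


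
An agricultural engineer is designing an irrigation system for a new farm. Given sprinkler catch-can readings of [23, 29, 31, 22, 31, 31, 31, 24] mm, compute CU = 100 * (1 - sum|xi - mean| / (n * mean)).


xbar = 222 / 8 = 27.750
sum|xi - xbar| = 28.500
CU = 100 * (1 - 28.500 / (8 * 27.750))
   = 100 * (1 - 0.1284)
   = 87.16%


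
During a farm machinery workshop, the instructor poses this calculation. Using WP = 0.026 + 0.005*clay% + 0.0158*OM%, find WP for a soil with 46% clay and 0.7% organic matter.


WP = 0.026 + 0.005*46 + 0.0158*0.7
   = 0.026 + 0.2300 + 0.0111
   = 0.2671


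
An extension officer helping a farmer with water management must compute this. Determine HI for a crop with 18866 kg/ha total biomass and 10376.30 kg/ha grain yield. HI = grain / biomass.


HI = grain_yield / biomass
   = 10376.30 / 18866
   = 0.55


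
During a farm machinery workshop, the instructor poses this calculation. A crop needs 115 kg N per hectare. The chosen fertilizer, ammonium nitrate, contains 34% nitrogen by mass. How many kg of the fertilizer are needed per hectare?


Rate = N_required / (N_content / 100)
     = 115 / (34 / 100)
     = 115 / 0.34
     = 338.24 kg/ha


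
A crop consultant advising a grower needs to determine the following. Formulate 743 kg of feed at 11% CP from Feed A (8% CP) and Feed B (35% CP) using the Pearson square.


parts_A = CP_b - target = 35 - 11 = 24
parts_B = target - CP_a = 11 - 8 = 3
total_parts = 24 + 3 = 27
Feed A = 743 * 24 / 27 = 660.44 kg
Feed B = 743 * 3 / 27 = 82.56 kg

660.44 kg


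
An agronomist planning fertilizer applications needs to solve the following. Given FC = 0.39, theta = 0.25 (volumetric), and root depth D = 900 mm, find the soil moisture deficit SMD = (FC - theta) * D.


SMD = (FC - theta) * D
    = (0.39 - 0.25) * 900
    = 0.140 * 900
    = 126 mm


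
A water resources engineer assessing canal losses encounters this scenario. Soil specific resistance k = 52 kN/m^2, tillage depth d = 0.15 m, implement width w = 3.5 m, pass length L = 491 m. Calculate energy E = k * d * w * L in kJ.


E = k * d * w * L
  = 52 * 0.15 * 3.5 * 491
  = 13404.30 kJ


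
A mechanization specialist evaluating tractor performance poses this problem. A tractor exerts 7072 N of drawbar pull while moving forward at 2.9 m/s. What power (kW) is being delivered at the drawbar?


P = F * v / 1000
  = 7072 * 2.9 / 1000
  = 20508.80 / 1000
  = 20.51 kW


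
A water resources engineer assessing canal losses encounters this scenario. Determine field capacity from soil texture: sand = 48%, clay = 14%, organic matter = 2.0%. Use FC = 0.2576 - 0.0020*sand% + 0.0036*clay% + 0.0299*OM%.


FC = 0.2576 - 0.0020*48 + 0.0036*14 + 0.0299*2.0
   = 0.2576 - 0.0960 + 0.0504 + 0.0598
   = 0.2718


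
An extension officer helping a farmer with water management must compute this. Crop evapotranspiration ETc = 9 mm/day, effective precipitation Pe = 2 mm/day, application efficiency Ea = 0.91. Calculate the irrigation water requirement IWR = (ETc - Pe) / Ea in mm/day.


IWR = (ETc - Pe) / Ea
    = (9 - 2) / 0.91
    = 7 / 0.91
    = 7.69 mm/day


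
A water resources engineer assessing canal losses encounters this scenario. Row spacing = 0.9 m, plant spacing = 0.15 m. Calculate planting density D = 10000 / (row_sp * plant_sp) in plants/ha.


D = 10000 / (row_sp * plant_sp)
  = 10000 / (0.9 * 0.15)
  = 10000 / 0.1350
  = 74074.07 plants/ha


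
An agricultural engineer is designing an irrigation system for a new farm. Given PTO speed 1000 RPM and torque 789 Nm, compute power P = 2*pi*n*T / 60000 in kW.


P = 2*pi*n*T / 60000
  = 2*pi * 1000 * 789 / 60000
  = 4957433.21 / 60000
  = 82.62 kW


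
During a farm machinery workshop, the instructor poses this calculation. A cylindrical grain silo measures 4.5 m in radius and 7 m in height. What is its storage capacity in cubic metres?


V = pi * r^2 * h
  = pi * 4.5^2 * 7
  = pi * 20.25 * 7
  = 445.32 m^3


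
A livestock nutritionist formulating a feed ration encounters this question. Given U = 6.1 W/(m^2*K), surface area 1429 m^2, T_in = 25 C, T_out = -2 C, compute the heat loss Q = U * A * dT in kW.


dT = 25 - (-2) = 27 K
Q = U * A * dT
  = 6.1 * 1429 * 27
  = 235356.30 W = 235.36 kW


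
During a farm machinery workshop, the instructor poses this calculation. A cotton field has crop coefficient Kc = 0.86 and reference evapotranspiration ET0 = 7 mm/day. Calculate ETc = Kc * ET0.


ETc = Kc * ET0
    = 0.86 * 7
    = 6.02 mm/day


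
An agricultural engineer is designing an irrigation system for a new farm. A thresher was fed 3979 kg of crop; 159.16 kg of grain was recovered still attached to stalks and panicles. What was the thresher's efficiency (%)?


eta = (total - unthreshed) / total * 100
    = (3979 - 159.16) / 3979 * 100
    = 3819.84 / 3979 * 100
    = 96%


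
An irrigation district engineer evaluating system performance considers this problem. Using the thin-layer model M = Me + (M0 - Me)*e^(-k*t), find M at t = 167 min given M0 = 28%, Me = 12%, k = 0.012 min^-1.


M = Me + (M0 - Me) * e^(-k*t)
  = 12 + (28 - 12) * e^(-0.012*167)
  = 12 + 16 * e^(-2.004)
  = 12 + 16 * 0.13480
  = 12 + 2.1567
  = 14.16%


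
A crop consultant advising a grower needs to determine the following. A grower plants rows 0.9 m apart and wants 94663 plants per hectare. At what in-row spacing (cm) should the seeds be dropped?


spacing = 10000 / (row_sp * density)
        = 10000 / (0.9 * 94663)
        = 10000 / 85196.70
        = 0.11738 m = 11.74 cm


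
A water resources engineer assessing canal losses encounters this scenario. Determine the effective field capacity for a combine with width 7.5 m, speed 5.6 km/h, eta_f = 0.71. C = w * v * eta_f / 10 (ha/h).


C = w * v * eta_f / 10
  = 7.5 * 5.6 * 0.71 / 10
  = 29.82 / 10
  = 2.98 ha/h


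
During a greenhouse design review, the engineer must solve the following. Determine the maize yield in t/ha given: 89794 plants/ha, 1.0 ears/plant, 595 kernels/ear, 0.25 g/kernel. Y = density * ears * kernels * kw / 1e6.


Y = density * ears * kernels * kw
  = 89794 * 1.0 * 595 * 0.25 g/ha
  = 13356857.50 g/ha
  = 13356.86 kg/ha = 13.36 t/ha


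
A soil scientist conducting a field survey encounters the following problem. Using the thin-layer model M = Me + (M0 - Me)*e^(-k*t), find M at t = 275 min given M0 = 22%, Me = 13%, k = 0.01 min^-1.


M = Me + (M0 - Me) * e^(-k*t)
  = 13 + (22 - 13) * e^(-0.01*275)
  = 13 + 9 * e^(-2.750)
  = 13 + 9 * 0.06393
  = 13 + 0.5754
  = 13.58%


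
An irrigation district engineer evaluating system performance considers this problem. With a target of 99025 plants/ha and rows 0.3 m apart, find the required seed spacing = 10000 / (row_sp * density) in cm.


spacing = 10000 / (row_sp * density)
        = 10000 / (0.3 * 99025)
        = 10000 / 29707.50
        = 0.33662 m = 33.66 cm


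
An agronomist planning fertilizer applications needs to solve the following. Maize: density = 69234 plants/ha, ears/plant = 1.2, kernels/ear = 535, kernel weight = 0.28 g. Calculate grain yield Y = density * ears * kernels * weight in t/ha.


Y = density * ears * kernels * kw
  = 69234 * 1.2 * 535 * 0.28 g/ha
  = 12445503.84 g/ha
  = 12445.50 kg/ha = 12.45 t/ha


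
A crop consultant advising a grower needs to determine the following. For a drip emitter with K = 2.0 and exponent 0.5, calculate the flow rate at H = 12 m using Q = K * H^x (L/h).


Q = K * H^x
  = 2.0 * 12^0.5
  = 2.0 * 3.4641
  = 6.93 L/h


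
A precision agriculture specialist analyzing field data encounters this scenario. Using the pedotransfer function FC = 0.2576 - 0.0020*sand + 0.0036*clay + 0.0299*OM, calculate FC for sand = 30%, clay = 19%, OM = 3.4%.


FC = 0.2576 - 0.0020*30 + 0.0036*19 + 0.0299*3.4
   = 0.2576 - 0.0600 + 0.0684 + 0.1017
   = 0.3677


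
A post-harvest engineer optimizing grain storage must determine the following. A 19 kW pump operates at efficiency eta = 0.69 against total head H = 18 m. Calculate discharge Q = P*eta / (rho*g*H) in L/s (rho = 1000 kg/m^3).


Q = (P * 1000 * eta) / (rho * g * H)
  = (19 * 1000 * 0.69) / (1000 * 9.81 * 18)
  = 13110 / 176580
  = 0.07424 m^3/s = 74.24 L/s


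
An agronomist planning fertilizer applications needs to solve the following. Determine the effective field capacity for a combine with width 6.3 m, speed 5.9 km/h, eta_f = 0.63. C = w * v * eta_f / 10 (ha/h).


C = w * v * eta_f / 10
  = 6.3 * 5.9 * 0.63 / 10
  = 23.42 / 10
  = 2.34 ha/h


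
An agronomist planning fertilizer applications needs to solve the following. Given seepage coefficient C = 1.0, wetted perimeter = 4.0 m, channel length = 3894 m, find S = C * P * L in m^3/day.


S = C * P * L
  = 1.0 * 4.0 * 3894
  = 15576 m^3/day


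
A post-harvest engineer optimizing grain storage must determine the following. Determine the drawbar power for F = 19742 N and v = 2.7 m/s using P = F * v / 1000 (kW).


P = F * v / 1000
  = 19742 * 2.7 / 1000
  = 53303.40 / 1000
  = 53.30 kW


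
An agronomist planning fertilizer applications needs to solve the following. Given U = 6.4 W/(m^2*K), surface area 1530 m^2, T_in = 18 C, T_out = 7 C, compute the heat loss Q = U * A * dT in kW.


dT = 18 - (7) = 11 K
Q = U * A * dT
  = 6.4 * 1530 * 11
  = 107712 W = 107.71 kW


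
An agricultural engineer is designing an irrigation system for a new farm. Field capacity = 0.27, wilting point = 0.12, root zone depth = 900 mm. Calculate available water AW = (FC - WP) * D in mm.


AW = (FC - WP) * D
   = (0.27 - 0.12) * 900
   = 0.15 * 900
   = 135 mm


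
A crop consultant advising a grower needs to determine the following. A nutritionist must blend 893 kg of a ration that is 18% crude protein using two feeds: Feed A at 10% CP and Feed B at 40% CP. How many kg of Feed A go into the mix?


parts_A = CP_b - target = 40 - 18 = 22
parts_B = target - CP_a = 18 - 10 = 8
total_parts = 22 + 8 = 30
Feed A = 893 * 22 / 30 = 654.87 kg
Feed B = 893 * 8 / 30 = 238.13 kg

654.87 kg


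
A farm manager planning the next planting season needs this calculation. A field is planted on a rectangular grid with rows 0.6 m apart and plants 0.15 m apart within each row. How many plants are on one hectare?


D = 10000 / (row_sp * plant_sp)
  = 10000 / (0.6 * 0.15)
  = 10000 / 0.0900
  = 111111.11 plants/ha


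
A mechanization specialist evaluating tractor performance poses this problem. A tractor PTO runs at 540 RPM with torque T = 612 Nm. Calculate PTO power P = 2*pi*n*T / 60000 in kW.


P = 2*pi*n*T / 60000
  = 2*pi * 540 * 612 / 60000
  = 2076467.08 / 60000
  = 34.61 kW
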